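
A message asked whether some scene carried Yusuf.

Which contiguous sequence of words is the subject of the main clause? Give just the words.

a message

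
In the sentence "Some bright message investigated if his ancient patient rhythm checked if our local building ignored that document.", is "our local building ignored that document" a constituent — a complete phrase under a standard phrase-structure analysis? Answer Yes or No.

The sequence corresponds to a single S node — the clause "our local building ignored that document".

Yes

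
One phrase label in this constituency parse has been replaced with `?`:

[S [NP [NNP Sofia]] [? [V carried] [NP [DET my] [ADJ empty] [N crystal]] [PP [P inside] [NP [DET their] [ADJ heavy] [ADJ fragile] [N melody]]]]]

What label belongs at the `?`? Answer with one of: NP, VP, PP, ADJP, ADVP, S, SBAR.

VP

A constituent whose immediate children are V 'carried', NP, PP is a verb phrase: VP.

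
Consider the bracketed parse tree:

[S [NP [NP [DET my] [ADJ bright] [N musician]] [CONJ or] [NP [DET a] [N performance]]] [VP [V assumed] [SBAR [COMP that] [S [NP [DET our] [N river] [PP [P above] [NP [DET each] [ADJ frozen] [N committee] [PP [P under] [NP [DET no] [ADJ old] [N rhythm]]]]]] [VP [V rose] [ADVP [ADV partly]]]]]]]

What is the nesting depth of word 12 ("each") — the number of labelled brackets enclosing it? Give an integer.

Counting open brackets not yet closed at "each": [S [VP [SBAR [S [NP [PP [NP [DET = 8.

8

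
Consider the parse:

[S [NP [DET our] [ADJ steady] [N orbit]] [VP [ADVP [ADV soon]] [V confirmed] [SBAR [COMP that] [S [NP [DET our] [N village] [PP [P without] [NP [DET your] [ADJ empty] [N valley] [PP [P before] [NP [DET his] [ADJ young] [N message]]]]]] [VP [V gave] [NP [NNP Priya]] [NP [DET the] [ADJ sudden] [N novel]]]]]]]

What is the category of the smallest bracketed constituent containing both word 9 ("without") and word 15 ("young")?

The smallest bracket enclosing both words is [PP without your empty valley before his young message], so the label is PP.

PP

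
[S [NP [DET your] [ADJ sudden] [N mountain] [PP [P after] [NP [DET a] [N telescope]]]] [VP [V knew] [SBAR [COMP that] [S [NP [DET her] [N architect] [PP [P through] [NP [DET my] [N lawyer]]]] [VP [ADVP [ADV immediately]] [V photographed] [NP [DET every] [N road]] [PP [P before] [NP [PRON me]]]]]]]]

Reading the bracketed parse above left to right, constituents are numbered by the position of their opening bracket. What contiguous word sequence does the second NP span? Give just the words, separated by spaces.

Opening `[NP` markers occur at word positions 1, 5, 9, 12, 16, 19; the second of these opens the constituent [NP a telescope].

a telescope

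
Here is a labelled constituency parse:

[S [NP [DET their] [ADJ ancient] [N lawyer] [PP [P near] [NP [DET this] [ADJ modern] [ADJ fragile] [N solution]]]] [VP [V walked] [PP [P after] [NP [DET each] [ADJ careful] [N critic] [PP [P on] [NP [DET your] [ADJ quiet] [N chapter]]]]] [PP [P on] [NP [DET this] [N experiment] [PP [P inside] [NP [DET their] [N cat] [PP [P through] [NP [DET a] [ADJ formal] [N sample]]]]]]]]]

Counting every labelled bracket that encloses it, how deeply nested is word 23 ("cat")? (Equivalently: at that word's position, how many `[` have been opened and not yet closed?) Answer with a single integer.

Counting open brackets not yet closed at "cat": [S [VP [PP [NP [PP [NP [N = 7.

7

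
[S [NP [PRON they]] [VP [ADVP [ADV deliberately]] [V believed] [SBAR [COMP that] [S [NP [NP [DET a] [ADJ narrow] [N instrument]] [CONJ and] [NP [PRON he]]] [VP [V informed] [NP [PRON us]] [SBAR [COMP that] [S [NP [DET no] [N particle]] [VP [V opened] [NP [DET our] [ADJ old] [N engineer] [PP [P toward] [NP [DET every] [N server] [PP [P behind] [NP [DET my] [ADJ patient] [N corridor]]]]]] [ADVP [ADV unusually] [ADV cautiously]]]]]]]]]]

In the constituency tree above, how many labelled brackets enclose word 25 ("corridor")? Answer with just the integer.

Path from the root down to the word: S → VP → SBAR → S → VP → SBAR → S → VP → NP → PP → NP → PP → NP → N. That is 14 enclosing brackets.

14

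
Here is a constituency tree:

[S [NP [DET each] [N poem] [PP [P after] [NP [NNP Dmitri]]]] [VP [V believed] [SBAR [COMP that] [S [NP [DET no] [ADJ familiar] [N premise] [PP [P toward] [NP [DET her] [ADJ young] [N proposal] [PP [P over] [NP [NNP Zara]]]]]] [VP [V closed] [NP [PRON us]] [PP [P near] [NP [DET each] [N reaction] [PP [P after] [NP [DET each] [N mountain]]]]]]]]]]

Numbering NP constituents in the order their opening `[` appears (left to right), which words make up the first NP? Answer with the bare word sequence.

Opening `[NP` markers occur at word positions 1, 4, 7, 11, 15, 17, 19, 22; the first of these opens the constituent [NP each poem after Dmitri].

each poem after Dmitri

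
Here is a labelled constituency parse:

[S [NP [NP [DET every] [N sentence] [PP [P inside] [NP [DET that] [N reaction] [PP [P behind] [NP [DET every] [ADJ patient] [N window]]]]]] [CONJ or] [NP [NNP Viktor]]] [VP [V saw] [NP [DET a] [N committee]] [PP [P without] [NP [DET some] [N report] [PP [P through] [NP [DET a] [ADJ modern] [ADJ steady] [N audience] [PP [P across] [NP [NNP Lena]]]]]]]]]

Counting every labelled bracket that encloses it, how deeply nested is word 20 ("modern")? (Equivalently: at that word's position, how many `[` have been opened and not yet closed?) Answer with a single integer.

The word sits inside ADJ, which is inside NP, inside PP, inside NP, inside PP, inside VP, inside S — 7 brackets in all.

7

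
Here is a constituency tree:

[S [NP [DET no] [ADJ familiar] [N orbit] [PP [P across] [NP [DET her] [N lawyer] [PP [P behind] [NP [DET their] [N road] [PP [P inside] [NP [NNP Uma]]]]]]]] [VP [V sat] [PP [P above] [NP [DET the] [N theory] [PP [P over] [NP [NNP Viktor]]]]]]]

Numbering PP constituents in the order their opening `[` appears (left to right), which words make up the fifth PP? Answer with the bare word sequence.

The PP opening brackets appear, in order, over: "across her lawyer behind their road inside Uma"; "behind their road inside Uma"; "inside Uma"; "above the theory over Viktor"; "over Viktor". The fifth one spans "over Viktor".

over Viktor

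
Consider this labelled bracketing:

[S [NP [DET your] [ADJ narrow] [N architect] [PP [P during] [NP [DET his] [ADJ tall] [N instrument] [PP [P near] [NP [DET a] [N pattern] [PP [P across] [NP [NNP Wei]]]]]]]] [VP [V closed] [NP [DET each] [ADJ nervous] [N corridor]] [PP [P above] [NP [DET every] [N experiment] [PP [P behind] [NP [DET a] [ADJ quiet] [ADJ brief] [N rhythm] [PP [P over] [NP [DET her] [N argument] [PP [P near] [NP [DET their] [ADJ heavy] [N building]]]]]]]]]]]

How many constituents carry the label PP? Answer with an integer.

Scanning left to right, an opening `[PP` appears at word positions 4, 8, 11, 17, 20, 25, 28 — 7 in total.

7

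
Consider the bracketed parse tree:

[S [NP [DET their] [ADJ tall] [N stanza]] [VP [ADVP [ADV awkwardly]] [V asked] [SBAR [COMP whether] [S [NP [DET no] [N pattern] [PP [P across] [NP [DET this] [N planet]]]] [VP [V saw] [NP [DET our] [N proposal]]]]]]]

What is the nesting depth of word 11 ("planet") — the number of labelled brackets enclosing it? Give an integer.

Counting open brackets not yet closed at "planet": [S [VP [SBAR [S [NP [PP [NP [N = 8.

8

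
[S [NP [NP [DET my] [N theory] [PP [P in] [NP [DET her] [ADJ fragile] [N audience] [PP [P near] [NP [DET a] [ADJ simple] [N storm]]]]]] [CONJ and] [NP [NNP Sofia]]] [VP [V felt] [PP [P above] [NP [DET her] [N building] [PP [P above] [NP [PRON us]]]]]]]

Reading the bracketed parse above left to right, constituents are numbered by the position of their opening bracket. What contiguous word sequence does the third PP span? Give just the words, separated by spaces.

above her building above us

Opening `[PP` markers occur at word positions 3, 7, 14, 17; the third of these opens the constituent [PP above her building above us].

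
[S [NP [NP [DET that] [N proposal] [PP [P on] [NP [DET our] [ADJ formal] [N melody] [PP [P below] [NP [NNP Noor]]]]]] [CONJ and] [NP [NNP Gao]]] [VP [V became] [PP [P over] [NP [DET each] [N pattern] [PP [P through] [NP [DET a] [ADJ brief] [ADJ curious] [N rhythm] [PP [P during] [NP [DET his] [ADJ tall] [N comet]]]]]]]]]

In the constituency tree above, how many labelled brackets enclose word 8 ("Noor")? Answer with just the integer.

The word sits inside NNP, which is inside NP, inside PP, inside NP, inside PP, inside NP, inside NP, inside S — 8 brackets in all.

8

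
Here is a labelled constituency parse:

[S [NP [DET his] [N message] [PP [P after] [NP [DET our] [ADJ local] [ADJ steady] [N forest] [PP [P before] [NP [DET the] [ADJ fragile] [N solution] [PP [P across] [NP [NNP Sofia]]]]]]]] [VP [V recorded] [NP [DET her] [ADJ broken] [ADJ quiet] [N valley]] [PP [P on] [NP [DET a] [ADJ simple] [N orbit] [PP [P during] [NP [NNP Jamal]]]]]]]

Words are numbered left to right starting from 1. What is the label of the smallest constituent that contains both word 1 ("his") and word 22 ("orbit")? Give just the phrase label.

The smallest bracket enclosing both words is [S his message after our local steady forest before the fragile solution across Sofia recorded her broken quiet valley on a simple orbit during Jamal], so the label is S.

S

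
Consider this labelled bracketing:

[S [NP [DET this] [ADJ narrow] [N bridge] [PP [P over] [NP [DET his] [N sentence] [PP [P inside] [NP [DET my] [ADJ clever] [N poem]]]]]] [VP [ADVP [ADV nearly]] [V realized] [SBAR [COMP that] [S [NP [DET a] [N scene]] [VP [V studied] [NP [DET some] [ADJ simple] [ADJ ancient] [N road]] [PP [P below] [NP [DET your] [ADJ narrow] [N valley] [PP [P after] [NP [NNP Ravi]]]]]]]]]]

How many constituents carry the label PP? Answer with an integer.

Listing each PP by its span: [PP over his sentence inside my clever poem]; [PP inside my clever poem]; [PP below your narrow valley after Ravi]; [PP after Ravi] — that makes 4.

4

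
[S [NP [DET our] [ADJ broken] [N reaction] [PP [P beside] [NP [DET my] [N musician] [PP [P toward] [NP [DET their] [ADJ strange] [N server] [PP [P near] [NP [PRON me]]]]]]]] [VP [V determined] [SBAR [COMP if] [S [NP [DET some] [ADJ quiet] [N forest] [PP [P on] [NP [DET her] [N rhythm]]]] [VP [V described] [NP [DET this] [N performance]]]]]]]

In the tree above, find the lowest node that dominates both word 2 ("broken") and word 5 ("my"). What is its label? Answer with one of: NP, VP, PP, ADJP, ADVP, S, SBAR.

NP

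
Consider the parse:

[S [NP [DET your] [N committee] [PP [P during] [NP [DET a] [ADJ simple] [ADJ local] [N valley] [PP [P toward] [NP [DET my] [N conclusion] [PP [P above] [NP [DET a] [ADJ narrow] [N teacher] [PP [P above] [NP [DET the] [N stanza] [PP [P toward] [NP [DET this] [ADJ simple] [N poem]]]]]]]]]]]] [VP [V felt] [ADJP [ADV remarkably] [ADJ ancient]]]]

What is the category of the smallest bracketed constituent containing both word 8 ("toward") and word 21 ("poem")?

PP

The smallest bracket enclosing both words is [PP toward my conclusion above a narrow teacher above the stanza toward this simple poem], so the label is PP.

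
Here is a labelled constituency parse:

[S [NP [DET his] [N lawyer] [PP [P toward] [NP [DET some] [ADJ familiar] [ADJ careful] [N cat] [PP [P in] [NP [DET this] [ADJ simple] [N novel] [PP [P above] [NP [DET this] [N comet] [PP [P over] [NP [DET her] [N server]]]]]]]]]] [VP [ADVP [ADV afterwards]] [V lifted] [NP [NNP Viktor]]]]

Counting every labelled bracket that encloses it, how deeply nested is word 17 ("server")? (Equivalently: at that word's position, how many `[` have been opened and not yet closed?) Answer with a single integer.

11

The word sits inside N, which is inside NP, inside PP, inside NP, inside PP, inside NP, inside PP, inside NP, inside PP, inside NP, inside S — 11 brackets in all.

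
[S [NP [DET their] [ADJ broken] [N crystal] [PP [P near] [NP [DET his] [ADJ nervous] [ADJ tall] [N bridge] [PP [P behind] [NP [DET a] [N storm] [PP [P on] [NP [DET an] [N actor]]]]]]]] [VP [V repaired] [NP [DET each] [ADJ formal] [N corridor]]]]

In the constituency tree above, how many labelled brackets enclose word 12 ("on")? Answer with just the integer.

8

Path from the root down to the word: S → NP → PP → NP → PP → NP → PP → P. That is 8 enclosing brackets.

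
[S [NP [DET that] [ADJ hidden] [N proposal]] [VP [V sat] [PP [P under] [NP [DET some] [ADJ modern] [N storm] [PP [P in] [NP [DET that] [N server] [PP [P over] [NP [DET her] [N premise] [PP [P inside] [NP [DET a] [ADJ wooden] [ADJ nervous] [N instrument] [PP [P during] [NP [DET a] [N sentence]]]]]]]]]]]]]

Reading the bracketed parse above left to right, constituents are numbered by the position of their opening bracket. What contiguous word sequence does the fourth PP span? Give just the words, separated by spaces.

inside a wooden nervous instrument during a sentence

The PP opening brackets appear, in order, over: "under some modern storm in that server over her premise inside a wooden nervous instrument during a sentence"; "in that server over her premise inside a wooden nervous instrument during a sentence"; "over her premise inside a wooden nervous instrument during a sentence"; "inside a wooden nervous instrument during a sentence"; "during a sentence". The fourth one spans "inside a wooden nervous instrument during a sentence".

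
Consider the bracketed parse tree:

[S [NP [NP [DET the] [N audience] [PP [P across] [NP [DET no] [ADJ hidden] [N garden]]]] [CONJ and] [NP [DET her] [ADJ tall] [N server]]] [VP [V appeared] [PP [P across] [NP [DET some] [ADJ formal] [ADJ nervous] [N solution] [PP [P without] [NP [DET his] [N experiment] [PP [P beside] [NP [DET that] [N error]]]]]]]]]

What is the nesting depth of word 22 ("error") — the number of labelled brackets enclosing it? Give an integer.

9

Counting open brackets not yet closed at "error": [S [VP [PP [NP [PP [NP [PP [NP [N = 9.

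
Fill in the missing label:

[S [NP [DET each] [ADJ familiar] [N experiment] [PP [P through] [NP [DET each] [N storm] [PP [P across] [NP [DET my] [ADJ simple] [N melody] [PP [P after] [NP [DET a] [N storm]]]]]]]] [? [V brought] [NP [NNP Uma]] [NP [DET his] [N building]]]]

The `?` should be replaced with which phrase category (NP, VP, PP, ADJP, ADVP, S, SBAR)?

VP

A constituent whose immediate children are V 'brought', NP, NP is a verb phrase: VP.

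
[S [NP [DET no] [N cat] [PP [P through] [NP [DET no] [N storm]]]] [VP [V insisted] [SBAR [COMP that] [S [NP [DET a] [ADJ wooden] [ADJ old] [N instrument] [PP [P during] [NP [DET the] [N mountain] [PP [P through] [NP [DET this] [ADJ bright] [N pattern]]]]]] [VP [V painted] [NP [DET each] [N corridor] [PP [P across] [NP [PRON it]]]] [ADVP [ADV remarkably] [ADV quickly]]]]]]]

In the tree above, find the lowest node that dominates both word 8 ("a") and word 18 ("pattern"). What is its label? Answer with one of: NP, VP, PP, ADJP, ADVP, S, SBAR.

NP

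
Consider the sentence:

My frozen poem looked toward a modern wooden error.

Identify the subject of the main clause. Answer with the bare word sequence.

my frozen poem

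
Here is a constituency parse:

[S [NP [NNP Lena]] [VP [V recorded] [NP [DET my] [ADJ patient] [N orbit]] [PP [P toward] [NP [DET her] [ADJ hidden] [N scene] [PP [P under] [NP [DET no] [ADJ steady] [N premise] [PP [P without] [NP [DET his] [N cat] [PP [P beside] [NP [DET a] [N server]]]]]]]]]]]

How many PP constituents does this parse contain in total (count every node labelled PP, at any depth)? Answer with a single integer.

Listing each PP by its span: [PP toward her hidden scene under no steady premise without his cat beside a server]; [PP under no steady premise without his cat beside a server]; [PP without his cat beside a server]; [PP beside a server] — that makes 4.

4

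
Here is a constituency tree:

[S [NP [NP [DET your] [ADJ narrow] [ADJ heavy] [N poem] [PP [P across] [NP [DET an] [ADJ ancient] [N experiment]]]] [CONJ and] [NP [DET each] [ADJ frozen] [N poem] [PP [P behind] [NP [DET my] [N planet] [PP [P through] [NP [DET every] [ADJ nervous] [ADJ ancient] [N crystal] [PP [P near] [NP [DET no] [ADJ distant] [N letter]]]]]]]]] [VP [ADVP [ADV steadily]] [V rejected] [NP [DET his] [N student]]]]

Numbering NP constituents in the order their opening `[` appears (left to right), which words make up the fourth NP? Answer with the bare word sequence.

each frozen poem behind my planet through every nervous ancient crystal near no distant letter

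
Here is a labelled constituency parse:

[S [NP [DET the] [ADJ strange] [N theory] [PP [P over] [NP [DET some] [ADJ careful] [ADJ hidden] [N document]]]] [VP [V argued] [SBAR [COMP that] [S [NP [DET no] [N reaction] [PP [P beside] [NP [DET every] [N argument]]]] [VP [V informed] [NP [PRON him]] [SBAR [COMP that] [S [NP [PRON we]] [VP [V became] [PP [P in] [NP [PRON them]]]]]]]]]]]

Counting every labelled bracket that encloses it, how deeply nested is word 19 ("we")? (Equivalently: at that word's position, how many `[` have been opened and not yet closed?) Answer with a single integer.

The word sits inside PRON, which is inside NP, inside S, inside SBAR, inside VP, inside S, inside SBAR, inside VP, inside S — 9 brackets in all.

9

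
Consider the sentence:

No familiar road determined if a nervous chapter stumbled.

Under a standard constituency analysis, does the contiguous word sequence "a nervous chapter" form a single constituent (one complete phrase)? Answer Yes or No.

Yes

These words form the whole noun phrase headed by "chapter", so yes — one constituent.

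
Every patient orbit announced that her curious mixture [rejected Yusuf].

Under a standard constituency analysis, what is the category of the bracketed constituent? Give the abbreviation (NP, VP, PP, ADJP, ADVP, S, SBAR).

VP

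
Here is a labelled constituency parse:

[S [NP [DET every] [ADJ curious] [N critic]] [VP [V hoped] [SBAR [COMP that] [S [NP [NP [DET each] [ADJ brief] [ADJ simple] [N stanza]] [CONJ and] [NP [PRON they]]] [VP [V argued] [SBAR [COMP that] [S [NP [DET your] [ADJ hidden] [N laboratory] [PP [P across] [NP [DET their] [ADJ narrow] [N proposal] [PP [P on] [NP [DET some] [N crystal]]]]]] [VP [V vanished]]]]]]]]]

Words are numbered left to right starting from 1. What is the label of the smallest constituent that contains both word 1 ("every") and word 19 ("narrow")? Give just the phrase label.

S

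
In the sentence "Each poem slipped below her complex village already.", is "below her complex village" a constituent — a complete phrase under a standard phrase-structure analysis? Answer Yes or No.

"below her complex village" is exactly the prepositional phrase [PP below her complex village], a complete constituent.

Yes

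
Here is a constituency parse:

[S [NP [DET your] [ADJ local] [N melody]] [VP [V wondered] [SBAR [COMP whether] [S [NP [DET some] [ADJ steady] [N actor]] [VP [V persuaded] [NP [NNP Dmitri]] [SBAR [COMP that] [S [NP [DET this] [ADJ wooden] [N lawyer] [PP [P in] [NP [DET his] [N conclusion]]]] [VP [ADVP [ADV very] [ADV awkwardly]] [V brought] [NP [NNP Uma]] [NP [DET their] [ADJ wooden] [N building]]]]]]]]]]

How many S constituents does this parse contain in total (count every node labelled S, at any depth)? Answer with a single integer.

3

The S constituents are: [S your local melody wondered whether some steady actor persuaded Dmitri that this wooden lawyer in his conclusion very awkwardly brought Uma their wooden building]; [S some steady actor persuaded Dmitri that this wooden lawyer in his conclusion very awkwardly brought Uma their wooden building]; [S this wooden lawyer in his conclusion very awkwardly brought Uma their wooden building]. Total: 3.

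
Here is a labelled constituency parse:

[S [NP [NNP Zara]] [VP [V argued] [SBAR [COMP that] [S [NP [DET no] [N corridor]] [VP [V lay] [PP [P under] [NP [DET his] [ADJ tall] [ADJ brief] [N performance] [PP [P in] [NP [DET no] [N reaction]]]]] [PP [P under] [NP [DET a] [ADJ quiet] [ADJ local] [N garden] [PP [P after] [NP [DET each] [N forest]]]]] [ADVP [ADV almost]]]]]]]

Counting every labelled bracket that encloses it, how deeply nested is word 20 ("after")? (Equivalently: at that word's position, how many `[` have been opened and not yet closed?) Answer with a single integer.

9

Counting open brackets not yet closed at "after": [S [VP [SBAR [S [VP [PP [NP [PP [P = 9.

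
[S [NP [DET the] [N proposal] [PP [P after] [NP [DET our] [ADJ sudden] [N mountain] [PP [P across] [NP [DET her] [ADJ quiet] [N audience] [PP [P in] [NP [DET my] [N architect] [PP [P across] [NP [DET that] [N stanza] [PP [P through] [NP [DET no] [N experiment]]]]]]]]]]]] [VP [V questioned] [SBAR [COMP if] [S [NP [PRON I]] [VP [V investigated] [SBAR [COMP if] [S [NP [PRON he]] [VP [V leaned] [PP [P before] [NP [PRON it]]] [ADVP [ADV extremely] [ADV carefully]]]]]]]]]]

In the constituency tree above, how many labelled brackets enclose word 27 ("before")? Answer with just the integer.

10

The word sits inside P, which is inside PP, inside VP, inside S, inside SBAR, inside VP, inside S, inside SBAR, inside VP, inside S — 10 brackets in all.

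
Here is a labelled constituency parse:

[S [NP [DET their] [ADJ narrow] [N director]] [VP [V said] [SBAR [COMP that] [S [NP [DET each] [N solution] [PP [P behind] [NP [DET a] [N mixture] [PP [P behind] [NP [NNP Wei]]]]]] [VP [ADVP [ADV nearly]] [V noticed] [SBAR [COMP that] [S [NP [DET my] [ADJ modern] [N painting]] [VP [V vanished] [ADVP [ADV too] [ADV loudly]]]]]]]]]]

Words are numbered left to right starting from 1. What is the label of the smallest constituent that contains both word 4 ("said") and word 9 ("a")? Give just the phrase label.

Word 4 lies under S → VP → V; word 9 lies under S → VP → SBAR → S → NP → PP → NP → DET. The lowest shared node is the VP.

VP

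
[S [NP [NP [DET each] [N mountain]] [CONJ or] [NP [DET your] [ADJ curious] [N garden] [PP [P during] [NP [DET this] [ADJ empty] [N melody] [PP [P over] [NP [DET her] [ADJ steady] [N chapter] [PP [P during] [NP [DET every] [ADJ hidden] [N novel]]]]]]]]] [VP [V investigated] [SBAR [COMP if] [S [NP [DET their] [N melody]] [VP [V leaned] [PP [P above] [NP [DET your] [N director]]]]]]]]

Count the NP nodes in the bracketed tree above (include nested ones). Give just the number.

8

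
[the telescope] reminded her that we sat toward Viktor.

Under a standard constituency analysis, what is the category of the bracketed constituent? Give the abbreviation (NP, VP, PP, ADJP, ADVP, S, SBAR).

The bracketed span "the telescope" is headed by "telescope", making it a noun phrase (NP).

NP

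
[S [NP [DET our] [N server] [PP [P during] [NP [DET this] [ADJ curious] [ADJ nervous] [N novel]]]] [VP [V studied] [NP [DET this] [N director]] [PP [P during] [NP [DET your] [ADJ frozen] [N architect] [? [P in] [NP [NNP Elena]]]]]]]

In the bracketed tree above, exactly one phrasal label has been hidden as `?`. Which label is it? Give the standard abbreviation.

PP

The `?` node immediately contains: P 'in', NP. That is the internal structure of a prepositional phrase, so the label is PP.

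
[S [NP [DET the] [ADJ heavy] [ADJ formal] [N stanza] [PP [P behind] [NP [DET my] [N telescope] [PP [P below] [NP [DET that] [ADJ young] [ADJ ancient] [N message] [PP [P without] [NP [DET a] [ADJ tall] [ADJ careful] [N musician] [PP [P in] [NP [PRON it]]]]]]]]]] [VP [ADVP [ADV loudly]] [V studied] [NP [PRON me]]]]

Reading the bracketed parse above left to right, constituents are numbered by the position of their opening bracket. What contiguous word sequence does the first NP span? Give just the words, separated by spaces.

the heavy formal stanza behind my telescope below that young ancient message without a tall careful musician in it

In left-to-right order the NP constituents are "the heavy formal stanza behind my telescope below that young ancient message without a tall careful musician in it"; "my telescope below that young ancient message without a tall careful musician in it"; "that young ancient message without a tall careful musician in it"; "a tall careful musician in it"; "it"; "me". Number 1 is "the heavy formal stanza behind my telescope below that young ancient message without a tall careful musician in it".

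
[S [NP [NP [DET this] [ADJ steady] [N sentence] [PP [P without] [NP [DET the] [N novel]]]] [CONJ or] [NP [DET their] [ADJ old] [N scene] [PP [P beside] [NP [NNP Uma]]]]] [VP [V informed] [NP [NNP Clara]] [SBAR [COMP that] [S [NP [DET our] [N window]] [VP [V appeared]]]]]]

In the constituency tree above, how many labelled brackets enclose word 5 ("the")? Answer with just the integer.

Path from the root down to the word: S → NP → NP → PP → NP → DET. That is 6 enclosing brackets.

6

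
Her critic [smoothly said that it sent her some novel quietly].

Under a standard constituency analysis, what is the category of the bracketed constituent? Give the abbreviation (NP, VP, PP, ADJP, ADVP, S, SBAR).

"said" is the head of the bracketed span, so the span is a verb phrase: VP.

VP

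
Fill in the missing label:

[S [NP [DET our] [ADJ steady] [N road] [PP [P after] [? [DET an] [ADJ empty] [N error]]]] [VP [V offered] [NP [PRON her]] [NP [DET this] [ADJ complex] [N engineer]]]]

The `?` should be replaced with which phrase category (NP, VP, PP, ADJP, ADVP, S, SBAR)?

NP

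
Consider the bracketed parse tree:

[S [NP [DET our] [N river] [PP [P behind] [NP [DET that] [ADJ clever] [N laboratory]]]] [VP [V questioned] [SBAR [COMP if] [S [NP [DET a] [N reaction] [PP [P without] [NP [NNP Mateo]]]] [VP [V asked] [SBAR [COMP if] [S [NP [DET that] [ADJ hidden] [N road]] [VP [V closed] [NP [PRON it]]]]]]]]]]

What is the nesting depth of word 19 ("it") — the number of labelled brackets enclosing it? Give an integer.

Counting open brackets not yet closed at "it": [S [VP [SBAR [S [VP [SBAR [S [VP [NP [PRON = 10.

10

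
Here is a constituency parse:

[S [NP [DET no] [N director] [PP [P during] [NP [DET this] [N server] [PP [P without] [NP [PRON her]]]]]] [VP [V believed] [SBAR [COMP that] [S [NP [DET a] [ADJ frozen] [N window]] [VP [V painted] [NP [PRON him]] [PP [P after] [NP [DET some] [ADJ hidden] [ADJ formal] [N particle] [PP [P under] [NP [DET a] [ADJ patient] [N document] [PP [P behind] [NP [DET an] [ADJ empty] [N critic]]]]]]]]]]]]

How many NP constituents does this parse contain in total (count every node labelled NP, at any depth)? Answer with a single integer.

Scanning left to right, an opening `[NP` appears at word positions 1, 4, 7, 10, 14, 16, 21, 25 — 8 in total.

8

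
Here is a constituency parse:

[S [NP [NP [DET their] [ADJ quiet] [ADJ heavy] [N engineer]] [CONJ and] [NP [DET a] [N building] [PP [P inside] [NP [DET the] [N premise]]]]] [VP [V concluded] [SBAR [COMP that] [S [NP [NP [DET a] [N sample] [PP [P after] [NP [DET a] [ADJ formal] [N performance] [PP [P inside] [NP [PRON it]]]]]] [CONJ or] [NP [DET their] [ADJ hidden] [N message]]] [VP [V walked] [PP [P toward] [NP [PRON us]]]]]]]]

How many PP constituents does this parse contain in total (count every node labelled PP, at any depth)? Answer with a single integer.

4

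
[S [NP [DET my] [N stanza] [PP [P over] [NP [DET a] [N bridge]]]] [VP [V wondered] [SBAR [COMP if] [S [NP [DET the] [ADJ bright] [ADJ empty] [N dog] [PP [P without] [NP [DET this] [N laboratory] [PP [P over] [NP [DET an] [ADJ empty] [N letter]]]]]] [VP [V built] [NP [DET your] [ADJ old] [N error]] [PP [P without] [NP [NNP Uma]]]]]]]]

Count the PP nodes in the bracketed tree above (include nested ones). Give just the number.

4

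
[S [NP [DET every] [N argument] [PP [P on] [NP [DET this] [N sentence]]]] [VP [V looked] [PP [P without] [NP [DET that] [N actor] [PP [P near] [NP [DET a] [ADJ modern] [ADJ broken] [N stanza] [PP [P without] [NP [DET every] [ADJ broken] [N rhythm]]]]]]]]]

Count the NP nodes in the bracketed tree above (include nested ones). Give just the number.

5

The NP constituents are: [NP every argument on this sentence]; [NP this sentence]; [NP that actor near a modern broken stanza without every broken rhythm]; [NP a modern broken stanza without every broken rhythm]; [NP every broken rhythm]. Total: 5.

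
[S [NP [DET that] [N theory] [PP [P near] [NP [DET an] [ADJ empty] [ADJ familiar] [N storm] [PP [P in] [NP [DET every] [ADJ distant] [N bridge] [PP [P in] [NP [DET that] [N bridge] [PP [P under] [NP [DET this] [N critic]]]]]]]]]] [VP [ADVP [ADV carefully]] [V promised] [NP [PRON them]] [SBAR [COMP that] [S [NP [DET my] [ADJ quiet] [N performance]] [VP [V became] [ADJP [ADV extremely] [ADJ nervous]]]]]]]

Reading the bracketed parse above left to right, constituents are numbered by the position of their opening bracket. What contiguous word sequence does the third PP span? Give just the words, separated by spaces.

in that bridge under this critic

In left-to-right order the PP constituents are "near an empty familiar storm in every distant bridge in that bridge under this critic"; "in every distant bridge in that bridge under this critic"; "in that bridge under this critic"; "under this critic". Number 3 is "in that bridge under this critic".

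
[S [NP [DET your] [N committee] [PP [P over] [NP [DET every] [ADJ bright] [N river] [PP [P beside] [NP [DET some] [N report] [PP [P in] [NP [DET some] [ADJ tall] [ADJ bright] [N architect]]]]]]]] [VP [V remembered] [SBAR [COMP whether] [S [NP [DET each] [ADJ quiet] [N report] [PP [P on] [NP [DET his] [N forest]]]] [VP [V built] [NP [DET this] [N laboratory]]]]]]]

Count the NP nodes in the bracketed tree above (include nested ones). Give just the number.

7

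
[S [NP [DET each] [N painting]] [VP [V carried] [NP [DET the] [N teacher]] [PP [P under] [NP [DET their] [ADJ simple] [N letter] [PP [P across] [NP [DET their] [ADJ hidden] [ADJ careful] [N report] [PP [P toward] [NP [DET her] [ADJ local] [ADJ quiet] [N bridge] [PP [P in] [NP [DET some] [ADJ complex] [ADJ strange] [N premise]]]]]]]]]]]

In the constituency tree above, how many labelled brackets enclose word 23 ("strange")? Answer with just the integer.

11

The word sits inside ADJ, which is inside NP, inside PP, inside NP, inside PP, inside NP, inside PP, inside NP, inside PP, inside VP, inside S — 11 brackets in all.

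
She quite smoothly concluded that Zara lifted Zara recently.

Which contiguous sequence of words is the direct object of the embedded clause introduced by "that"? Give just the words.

Zara

The verb of the embedded clause introduced by "that" is "lifted"; its direct object is the NP "Zara".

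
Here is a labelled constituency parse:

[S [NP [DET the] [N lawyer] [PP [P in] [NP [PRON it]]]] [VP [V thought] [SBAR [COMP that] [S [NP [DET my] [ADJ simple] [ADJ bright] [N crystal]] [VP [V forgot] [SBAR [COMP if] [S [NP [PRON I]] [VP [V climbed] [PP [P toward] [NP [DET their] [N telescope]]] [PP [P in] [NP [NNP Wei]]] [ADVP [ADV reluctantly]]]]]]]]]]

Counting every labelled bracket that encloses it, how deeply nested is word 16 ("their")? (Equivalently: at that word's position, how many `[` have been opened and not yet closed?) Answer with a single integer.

The word sits inside DET, which is inside NP, inside PP, inside VP, inside S, inside SBAR, inside VP, inside S, inside SBAR, inside VP, inside S — 11 brackets in all.

11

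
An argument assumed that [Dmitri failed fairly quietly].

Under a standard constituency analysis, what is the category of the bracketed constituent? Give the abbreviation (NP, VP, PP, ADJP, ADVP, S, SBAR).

S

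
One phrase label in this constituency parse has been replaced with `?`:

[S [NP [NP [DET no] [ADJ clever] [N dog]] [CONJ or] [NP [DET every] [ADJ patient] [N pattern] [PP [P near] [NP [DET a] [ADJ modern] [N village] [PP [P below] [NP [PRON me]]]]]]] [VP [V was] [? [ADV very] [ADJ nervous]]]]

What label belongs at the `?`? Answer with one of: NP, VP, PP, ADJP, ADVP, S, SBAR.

ADJP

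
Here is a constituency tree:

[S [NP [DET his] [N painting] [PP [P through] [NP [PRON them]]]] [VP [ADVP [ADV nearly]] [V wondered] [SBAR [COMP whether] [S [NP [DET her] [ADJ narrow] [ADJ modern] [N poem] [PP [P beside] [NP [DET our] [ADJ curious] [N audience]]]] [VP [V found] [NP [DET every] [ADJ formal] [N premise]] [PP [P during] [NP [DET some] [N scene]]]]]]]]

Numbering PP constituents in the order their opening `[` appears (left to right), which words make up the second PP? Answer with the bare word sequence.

beside our curious audience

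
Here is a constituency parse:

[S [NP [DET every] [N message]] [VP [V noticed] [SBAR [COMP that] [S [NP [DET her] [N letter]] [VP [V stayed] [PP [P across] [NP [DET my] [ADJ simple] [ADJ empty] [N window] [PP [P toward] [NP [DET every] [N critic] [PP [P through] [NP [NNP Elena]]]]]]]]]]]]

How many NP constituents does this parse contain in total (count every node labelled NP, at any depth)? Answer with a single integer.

5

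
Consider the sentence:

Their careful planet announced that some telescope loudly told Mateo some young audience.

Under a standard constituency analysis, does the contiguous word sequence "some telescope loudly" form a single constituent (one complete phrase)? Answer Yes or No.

The sequence begins inside the noun phrase "some telescope" and ends inside the verb phrase "loudly told Mateo some young audience"; it crosses a phrase boundary, so no single node in the tree spans exactly those words.

No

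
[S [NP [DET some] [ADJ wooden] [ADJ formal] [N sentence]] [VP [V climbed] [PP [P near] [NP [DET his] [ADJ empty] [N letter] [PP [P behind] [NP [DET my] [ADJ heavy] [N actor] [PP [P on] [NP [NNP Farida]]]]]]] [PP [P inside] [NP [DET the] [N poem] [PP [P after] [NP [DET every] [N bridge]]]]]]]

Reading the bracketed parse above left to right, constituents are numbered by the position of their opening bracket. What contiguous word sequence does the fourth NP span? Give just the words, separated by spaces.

In left-to-right order the NP constituents are "some wooden formal sentence"; "his empty letter behind my heavy actor on Farida"; "my heavy actor on Farida"; "Farida"; "the poem after every bridge"; "every bridge". Number 4 is "Farida".

Farida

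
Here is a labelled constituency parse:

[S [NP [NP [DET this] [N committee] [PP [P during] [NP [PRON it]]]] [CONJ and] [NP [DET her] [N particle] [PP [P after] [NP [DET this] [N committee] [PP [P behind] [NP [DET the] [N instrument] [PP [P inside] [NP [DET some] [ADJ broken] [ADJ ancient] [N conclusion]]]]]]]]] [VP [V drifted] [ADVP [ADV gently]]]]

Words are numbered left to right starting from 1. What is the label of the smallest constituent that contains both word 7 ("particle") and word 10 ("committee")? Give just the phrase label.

Word 7 lies under S → NP → NP → N; word 10 lies under S → NP → NP → PP → NP → N. The lowest shared node is the NP.

NP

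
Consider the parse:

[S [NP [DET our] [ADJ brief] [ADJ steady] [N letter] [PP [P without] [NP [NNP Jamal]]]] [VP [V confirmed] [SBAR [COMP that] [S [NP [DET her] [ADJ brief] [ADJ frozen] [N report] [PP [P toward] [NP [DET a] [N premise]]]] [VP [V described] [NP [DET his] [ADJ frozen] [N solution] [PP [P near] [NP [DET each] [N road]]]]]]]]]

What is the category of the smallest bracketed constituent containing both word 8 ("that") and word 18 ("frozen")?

Word 8 lies under S → VP → SBAR → COMP; word 18 lies under S → VP → SBAR → S → VP → NP → ADJ. The lowest shared node is the SBAR.

SBAR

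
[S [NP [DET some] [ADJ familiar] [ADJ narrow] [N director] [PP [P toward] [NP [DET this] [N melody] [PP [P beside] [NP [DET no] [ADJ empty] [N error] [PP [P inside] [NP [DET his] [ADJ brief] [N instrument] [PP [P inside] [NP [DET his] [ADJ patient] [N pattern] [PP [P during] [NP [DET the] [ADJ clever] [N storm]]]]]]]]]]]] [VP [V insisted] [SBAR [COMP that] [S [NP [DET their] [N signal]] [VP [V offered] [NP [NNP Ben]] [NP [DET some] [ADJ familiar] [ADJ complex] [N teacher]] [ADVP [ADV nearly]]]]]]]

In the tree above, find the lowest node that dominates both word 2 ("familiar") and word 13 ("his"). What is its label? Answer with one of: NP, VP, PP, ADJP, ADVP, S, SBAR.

NP

Both words fall inside [NP some familiar narrow director toward this melody beside no empty error inside his brief instrument inside his patient pattern during the clever storm] (words 1–23), and no smaller constituent contains them both. Label: NP.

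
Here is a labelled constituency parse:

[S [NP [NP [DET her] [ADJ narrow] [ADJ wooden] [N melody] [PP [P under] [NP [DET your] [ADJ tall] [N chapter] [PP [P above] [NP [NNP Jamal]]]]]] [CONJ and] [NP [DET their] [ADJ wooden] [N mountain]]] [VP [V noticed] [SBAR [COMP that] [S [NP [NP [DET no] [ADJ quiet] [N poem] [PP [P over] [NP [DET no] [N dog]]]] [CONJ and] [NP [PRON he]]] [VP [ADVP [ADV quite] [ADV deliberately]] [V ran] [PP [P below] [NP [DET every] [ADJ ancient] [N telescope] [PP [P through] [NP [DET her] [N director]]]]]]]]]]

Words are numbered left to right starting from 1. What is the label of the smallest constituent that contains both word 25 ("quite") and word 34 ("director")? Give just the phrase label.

Both words fall inside [VP quite deliberately ran below every ancient telescope through her director] (words 25–34), and no smaller constituent contains them both. Label: VP.

VP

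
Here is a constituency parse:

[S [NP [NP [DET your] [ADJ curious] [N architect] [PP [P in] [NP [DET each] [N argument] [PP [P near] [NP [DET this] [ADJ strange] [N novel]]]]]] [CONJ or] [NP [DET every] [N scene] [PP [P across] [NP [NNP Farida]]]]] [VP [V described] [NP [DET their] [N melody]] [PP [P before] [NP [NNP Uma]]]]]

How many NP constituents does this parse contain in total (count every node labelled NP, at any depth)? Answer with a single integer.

8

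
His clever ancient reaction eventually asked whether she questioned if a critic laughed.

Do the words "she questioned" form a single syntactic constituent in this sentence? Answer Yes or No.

No

"she" belongs to the noun phrase "she" while "questioned" belongs to the verb phrase "questioned if a critic laughed"; a span that runs across that boundary is not a single phrase.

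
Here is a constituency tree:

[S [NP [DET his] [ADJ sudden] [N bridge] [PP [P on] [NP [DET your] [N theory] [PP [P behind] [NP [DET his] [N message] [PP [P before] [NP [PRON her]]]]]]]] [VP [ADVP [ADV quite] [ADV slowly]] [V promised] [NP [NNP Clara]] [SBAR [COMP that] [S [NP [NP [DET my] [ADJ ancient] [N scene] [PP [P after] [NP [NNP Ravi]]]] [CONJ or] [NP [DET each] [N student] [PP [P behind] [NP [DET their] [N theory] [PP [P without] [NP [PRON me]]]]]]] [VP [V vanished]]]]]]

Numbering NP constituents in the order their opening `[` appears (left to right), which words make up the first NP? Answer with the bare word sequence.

In left-to-right order the NP constituents are "his sudden bridge on your theory behind his message before her"; "your theory behind his message before her"; "his message before her"; "her"; "Clara"; "my ancient scene after Ravi or each student behind their theory without me"; "my ancient scene after Ravi"; "Ravi"; "each student behind their theory without me"; "their theory without me"; "me". Number 1 is "his sudden bridge on your theory behind his message before her".

his sudden bridge on your theory behind his message before her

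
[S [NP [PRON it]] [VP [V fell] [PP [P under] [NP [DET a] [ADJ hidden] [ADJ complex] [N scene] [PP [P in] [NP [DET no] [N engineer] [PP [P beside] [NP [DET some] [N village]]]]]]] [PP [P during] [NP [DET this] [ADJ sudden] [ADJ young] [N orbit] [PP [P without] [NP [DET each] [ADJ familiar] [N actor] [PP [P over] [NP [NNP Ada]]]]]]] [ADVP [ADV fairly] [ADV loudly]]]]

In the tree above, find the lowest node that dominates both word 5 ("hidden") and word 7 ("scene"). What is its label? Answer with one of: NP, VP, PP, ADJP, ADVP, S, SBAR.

NP

Both words fall inside [NP a hidden complex scene in no engineer beside some village] (words 4–13), and no smaller constituent contains them both. Label: NP.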